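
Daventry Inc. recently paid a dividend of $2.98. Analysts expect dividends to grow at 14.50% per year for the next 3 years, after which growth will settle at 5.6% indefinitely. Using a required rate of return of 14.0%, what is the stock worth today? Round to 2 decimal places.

Two-stage DDM. Project D₁…D_3 at 0.145, terminal growth 0.056, discount at r = 0.14.
D_1 = 3.4121
D_2 = 3.9069
D_3 = 4.4733
Terminal value at t=3: TV = D_4/(r−g) = 4.7239/(0.14−0.056) = 56.2364
P₀ = 3.4121/(1+0.14)^1 + 3.9069/(1+0.14)^2 + 4.4733/(1+0.14)^3 + 56.2364/(1+0.14)^3 = 46.9766

$46.98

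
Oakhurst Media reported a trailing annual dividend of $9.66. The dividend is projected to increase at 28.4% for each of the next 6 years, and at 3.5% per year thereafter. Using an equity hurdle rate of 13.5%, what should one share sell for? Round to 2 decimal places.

Two-stage DDM. Project D₁…D_6 at 0.284, terminal growth 0.035, discount at r = 0.135.
D_1 = 12.4034
D_2 = 15.9260
D_3 = 20.4490
D_4 = 26.2565
D_5 = 33.7134
D_6 = 43.2880
Terminal value at t=6: TV = D_7/(r−g) = 44.8031/(0.135−0.035) = 448.0305
P₀ = 12.4034/(1+0.135)^1 + 15.9260/(1+0.135)^2 + 20.4490/(1+0.135)^3 + 26.2565/(1+0.135)^4 + 33.7134/(1+0.135)^5 + 43.2880/(1+0.135)^6 + 448.0305/(1+0.135)^6 = 300.8172

$300.82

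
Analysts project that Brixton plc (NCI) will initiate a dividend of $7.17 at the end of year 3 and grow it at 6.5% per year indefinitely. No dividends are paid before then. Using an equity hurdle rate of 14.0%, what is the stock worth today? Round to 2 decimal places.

Deferred-dividend DDM. At t=2 the remaining stream is a growing perpetuity with first payment D_3 = 7.17.
V_2 = D_3/(r−g) = 7.17/(0.14−0.065) = 95.6000
P₀ = V_2/(1+r)^2 = 95.6000/(1+0.14)^2 = 73.5611

$73.56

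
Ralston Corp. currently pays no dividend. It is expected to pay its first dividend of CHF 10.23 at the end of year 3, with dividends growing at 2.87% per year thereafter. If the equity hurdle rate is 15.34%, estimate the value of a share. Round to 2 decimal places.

Deferred-dividend DDM. At t=2 the remaining stream is a growing perpetuity with first payment D_3 = 10.23.
V_2 = D_3/(r−g) = 10.23/(0.1534−0.0287) = 82.0369
P₀ = V_2/(1+r)^2 = 82.0369/(1+0.1534)^2 = 61.6665

CHF 61.67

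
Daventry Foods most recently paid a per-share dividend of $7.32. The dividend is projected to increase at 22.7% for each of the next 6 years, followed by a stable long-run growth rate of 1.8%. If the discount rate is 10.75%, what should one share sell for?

Two-stage DDM. Project D₁…D_6 at 0.227, terminal growth 0.018, discount at r = 0.1075.
D_1 = 8.9816
D_2 = 11.0205
D_3 = 13.5221
D_4 = 16.5916
D_5 = 20.3579
D_6 = 24.9792
Terminal value at t=6: TV = D_7/(r−g) = 25.4288/(0.1075−0.018) = 284.1209
P₀ = 8.9816/(1+0.1075)^1 + 11.0205/(1+0.1075)^2 + 13.5221/(1+0.1075)^3 + 16.5916/(1+0.1075)^4 + 20.3579/(1+0.1075)^5 + 24.9792/(1+0.1075)^6 + 284.1209/(1+0.1075)^6 = 217.8044

$217.80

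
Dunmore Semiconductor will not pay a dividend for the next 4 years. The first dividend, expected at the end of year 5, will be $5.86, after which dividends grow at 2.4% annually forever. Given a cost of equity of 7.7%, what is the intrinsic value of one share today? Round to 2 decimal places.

Deferred-dividend DDM. At t=4 the remaining stream is a growing perpetuity with first payment D_5 = 5.86.
V_4 = D_5/(r−g) = 5.86/(0.077−0.024) = 110.5660
P₀ = V_4/(1+r)^4 = 110.5660/(1+0.077)^4 = 82.1786

$82.18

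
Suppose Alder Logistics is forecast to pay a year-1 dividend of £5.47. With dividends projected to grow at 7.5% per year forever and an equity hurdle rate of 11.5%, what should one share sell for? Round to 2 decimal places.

£136.75

Gordon growth model: P₀ = D₁/(r − g), with D₁ = 5.47 given directly.
P₀ = 5.4700 / (0.115 − 0.075) = 5.4700 / 0.04 = 136.7500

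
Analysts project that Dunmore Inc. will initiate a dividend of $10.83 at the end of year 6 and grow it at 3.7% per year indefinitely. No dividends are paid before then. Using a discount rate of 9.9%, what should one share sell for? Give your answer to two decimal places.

Deferred-dividend DDM. At t=5 the remaining stream is a growing perpetuity with first payment D_6 = 10.83.
V_5 = D_6/(r−g) = 10.83/(0.099−0.037) = 174.6774
P₀ = V_5/(1+r)^5 = 174.6774/(1+0.099)^5 = 108.9553

$108.96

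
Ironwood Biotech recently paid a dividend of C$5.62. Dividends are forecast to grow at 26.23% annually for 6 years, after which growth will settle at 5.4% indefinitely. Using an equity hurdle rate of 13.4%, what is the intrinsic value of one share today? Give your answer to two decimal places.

Two-stage DDM. Project D₁…D_6 at 0.2623, terminal growth 0.054, discount at r = 0.134.
D_1 = 7.0941
D_2 = 8.9549
D_3 = 11.3038
D_4 = 14.2688
D_5 = 18.0115
D_6 = 22.7359
Terminal value at t=6: TV = D_7/(r−g) = 23.9636/(0.134−0.054) = 299.5452
P₀ = 7.0941/(1+0.134)^1 + 8.9549/(1+0.134)^2 + 11.3038/(1+0.134)^3 + 14.2688/(1+0.134)^4 + 18.0115/(1+0.134)^5 + 22.7359/(1+0.134)^6 + 299.5452/(1+0.134)^6 = 190.7544

C$190.75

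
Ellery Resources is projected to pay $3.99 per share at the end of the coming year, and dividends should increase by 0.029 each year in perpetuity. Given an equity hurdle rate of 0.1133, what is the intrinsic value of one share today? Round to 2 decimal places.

Gordon growth model: P₀ = D₁/(r − g), with D₁ = 3.99 given directly.
P₀ = 3.9900 / (0.1133 − 0.029) = 3.9900 / 0.0843 = 47.3310

$47.33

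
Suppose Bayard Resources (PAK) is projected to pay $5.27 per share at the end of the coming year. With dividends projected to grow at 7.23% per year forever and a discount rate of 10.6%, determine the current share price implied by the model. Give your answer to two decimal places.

$156.38

Gordon growth model: P₀ = D₁/(r − g), with D₁ = 5.27 given directly.
P₀ = 5.2700 / (0.106 − 0.0723) = 5.2700 / 0.0337 = 156.3798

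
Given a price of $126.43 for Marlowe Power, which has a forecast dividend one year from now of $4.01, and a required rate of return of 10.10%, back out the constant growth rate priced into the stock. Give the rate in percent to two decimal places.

6.93%

From P₀ = D₁/(r − g), the implied growth is g = r − D₁/P₀.
g = 0.101 − 4.01/126.43 = 0.101 − 0.03172 = 0.06928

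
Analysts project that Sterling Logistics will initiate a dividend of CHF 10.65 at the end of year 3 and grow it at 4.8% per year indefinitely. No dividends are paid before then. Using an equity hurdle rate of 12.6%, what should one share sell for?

CHF 107.69

Deferred-dividend DDM. At t=2 the remaining stream is a growing perpetuity with first payment D_3 = 10.65.
V_2 = D_3/(r−g) = 10.65/(0.126−0.048) = 136.5385
P₀ = V_2/(1+r)^2 = 136.5385/(1+0.126)^2 = 107.6907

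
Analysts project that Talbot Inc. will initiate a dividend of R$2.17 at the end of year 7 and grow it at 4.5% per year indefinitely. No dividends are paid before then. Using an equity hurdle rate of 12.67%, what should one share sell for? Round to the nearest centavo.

R$12.98

Deferred-dividend DDM. At t=6 the remaining stream is a growing perpetuity with first payment D_7 = 2.17.
V_6 = D_7/(r−g) = 2.17/(0.1267−0.045) = 26.5606
P₀ = V_6/(1+r)^6 = 26.5606/(1+0.1267)^6 = 12.9834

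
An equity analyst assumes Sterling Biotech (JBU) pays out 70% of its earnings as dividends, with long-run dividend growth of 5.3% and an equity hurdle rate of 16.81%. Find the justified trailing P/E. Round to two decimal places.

6.40

Justified trailing P/E = b(1+g)/(r−g) = 0.70×(1+0.053)/(0.1681−0.053) = 6.4040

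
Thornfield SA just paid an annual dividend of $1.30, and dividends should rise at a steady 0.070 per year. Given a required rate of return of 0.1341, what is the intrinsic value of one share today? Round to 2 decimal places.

Gordon growth model: P₀ = D₁/(r − g). D₁ = 1.30 × (1 + 0.07) = 1.3910.
P₀ = 1.3910 / (0.1341 − 0.07) = 1.3910 / 0.0641 = 21.7005

$21.70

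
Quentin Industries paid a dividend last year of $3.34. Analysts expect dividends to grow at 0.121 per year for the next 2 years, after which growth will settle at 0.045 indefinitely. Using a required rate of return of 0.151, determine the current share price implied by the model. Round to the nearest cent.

$37.65

Two-stage DDM. Project D₁…D_2 at 0.121, terminal growth 0.045, discount at r = 0.151.
D_1 = 3.7441
D_2 = 4.1972
Terminal value at t=2: TV = D_3/(r−g) = 4.3861/(0.151−0.045) = 41.3779
P₀ = 3.7441/(1+0.151)^1 + 4.1972/(1+0.151)^2 + 41.3779/(1+0.151)^2 = 37.6544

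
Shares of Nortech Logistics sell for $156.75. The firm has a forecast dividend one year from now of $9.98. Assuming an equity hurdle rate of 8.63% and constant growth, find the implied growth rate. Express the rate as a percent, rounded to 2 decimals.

From P₀ = D₁/(r − g), the implied growth is g = r − D₁/P₀.
g = 0.0863 − 9.98/156.75 = 0.0863 − 0.06367 = 0.02263

2.26%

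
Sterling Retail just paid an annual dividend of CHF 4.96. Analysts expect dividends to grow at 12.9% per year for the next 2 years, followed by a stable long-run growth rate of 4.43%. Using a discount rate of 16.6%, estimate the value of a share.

Two-stage DDM. Project D₁…D_2 at 0.129, terminal growth 0.0443, discount at r = 0.166.
D_1 = 5.5998
D_2 = 6.3222
Terminal value at t=2: TV = D_3/(r−g) = 6.6023/(0.166−0.0443) = 54.2506
P₀ = 5.5998/(1+0.166)^1 + 6.3222/(1+0.166)^2 + 54.2506/(1+0.166)^2 = 49.3560

CHF 49.36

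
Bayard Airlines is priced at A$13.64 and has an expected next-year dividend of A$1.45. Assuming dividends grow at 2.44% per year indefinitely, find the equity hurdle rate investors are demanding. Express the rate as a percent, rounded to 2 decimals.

Rearranging the constant-growth DDM: r = D₁/P₀ + g.
r = 1.4500 / 13.64 + 0.0244 = 0.10630 + 0.0244 = 0.13070

13.07%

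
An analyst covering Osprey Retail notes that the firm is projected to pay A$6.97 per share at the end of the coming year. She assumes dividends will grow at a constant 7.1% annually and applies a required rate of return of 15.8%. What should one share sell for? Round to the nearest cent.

A$80.11

Gordon growth model: P₀ = D₁/(r − g), with D₁ = 6.97 given directly.
P₀ = 6.9700 / (0.158 − 0.071) = 6.9700 / 0.087 = 80.1149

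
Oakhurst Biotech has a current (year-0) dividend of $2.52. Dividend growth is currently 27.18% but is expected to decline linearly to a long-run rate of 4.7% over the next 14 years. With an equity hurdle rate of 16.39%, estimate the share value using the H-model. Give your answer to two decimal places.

H-model: P₀ = D₀[(1+g_L) + H(g_S−g_L)]/(r−g_L), with H = 14/2 = 7.
P₀ = 2.52 × [(1+0.047) + 7×(0.2718−0.047)] / (0.1639−0.047)
   = 2.52 × 2.6206 / 0.1169 = 56.4920

$56.49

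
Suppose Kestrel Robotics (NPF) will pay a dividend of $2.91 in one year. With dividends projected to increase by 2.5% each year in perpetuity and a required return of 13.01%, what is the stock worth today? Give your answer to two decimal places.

Gordon growth model: P₀ = D₁/(r − g), with D₁ = 2.91 given directly.
P₀ = 2.9100 / (0.1301 − 0.025) = 2.9100 / 0.1051 = 27.6879

$27.69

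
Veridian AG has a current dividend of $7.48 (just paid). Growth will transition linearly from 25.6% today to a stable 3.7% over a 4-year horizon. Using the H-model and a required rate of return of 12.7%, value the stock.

$122.59

H-model: P₀ = D₀[(1+g_L) + H(g_S−g_L)]/(r−g_L), with H = 4/2 = 2.
P₀ = 7.48 × [(1+0.037) + 2×(0.256−0.037)] / (0.127−0.037)
   = 7.48 × 1.4750 / 0.09 = 122.5889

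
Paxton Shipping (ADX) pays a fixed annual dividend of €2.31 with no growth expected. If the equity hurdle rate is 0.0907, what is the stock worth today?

Zero-growth DDM (perpetuity): P₀ = D/r = 2.31 / 0.0907 = 25.4686

€25.47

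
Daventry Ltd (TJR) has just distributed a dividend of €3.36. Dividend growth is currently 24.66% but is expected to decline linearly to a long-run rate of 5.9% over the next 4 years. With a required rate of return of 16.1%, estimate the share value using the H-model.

H-model: P₀ = D₀[(1+g_L) + H(g_S−g_L)]/(r−g_L), with H = 4/2 = 2.
P₀ = 3.36 × [(1+0.059) + 2×(0.2466−0.059)] / (0.161−0.059)
   = 3.36 × 1.4342 / 0.102 = 47.2442

€47.24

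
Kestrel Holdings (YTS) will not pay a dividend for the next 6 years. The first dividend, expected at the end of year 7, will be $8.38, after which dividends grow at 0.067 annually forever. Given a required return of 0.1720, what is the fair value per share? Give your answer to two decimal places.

$30.80

Deferred-dividend DDM. At t=6 the remaining stream is a growing perpetuity with first payment D_7 = 8.38.
V_6 = D_7/(r−g) = 8.38/(0.172−0.067) = 79.8095
P₀ = V_6/(1+r)^6 = 79.8095/(1+0.172)^6 = 30.7956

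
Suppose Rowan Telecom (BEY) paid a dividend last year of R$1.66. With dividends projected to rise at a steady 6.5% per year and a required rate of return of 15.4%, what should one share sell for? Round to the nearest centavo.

Gordon growth model: P₀ = D₁/(r − g). D₁ = 1.66 × (1 + 0.065) = 1.7679.
P₀ = 1.7679 / (0.154 − 0.065) = 1.7679 / 0.089 = 19.8640

R$19.86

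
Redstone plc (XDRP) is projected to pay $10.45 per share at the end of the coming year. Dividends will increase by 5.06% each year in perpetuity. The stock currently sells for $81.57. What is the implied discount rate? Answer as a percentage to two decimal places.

Rearranging the constant-growth DDM: r = D₁/P₀ + g.
r = 10.4500 / 81.57 + 0.0506 = 0.12811 + 0.0506 = 0.17871

17.87%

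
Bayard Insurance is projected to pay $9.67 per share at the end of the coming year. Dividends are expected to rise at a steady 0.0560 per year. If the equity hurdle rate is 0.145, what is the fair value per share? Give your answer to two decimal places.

$108.65

Gordon growth model: P₀ = D₁/(r − g), with D₁ = 9.67 given directly.
P₀ = 9.6700 / (0.145 − 0.056) = 9.6700 / 0.089 = 108.6517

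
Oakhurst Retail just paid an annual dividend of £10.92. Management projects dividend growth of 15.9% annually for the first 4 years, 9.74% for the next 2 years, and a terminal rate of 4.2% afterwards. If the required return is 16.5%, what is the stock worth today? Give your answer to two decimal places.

£143.09

Three-stage DDM. Project D₁…D_6; terminal Gordon value at t=6 with g = 0.042; discount at r = 0.165.
D_1 = 12.6563
D_2 = 14.6686
D_3 = 17.0009
D_4 = 19.7041
D_5 = 21.6233
D_6 = 23.7294
TV_6 = 24.7260/(0.165−0.042) = 201.0245
P₀ = Σ Dₜ/(1+r)ᵗ + TV_6/(1+r)^6 = 143.0949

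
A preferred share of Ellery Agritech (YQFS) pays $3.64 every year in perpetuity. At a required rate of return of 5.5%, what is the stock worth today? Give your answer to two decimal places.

$66.18

Zero-growth DDM (perpetuity): P₀ = D/r = 3.64 / 0.055 = 66.1818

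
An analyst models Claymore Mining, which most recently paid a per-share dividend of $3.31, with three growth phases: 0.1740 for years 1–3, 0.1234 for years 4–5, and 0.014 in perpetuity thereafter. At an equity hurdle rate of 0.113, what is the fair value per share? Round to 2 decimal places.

$59.47

Three-stage DDM. Project D₁…D_5; terminal Gordon value at t=5 with g = 0.014; discount at r = 0.113.
D_1 = 3.8859
D_2 = 4.5621
D_3 = 5.3559
D_4 = 6.0168
D_5 = 6.7593
TV_5 = 6.8539/(0.113−0.014) = 69.2315
P₀ = Σ Dₜ/(1+r)ᵗ + TV_5/(1+r)^5 = 59.4720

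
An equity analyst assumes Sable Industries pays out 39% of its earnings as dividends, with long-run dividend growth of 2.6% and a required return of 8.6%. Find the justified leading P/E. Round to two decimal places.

Justified leading P/E = b/(r−g) = 0.39/(0.086−0.026) = 6.5000

6.50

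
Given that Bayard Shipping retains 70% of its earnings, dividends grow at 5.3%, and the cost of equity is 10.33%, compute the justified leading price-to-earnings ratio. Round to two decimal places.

Payout ratio b = 1 − 0.70 = 0.30.
Justified leading P/E = b/(r−g) = 0.30/(0.1033−0.053) = 5.9642

5.96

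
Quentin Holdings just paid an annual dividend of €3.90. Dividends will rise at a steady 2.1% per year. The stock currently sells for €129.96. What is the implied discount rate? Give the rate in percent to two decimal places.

Rearranging the constant-growth DDM: r = D₁/P₀ + g.
D₁ = 3.90 × (1 + 0.021) = 3.9819.
r = 3.9819 / 129.96 + 0.021 = 0.03064 + 0.021 = 0.05164

5.16%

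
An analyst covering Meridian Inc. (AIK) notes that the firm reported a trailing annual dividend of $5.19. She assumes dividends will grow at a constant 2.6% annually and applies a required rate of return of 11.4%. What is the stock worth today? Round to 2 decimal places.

$60.51

Gordon growth model: P₀ = D₁/(r − g). D₁ = 5.19 × (1 + 0.026) = 5.3249.
P₀ = 5.3249 / (0.114 − 0.026) = 5.3249 / 0.088 = 60.5107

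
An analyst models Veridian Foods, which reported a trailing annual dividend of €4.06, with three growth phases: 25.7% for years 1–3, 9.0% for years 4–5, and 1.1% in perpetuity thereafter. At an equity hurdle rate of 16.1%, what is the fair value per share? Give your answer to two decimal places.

€54.30

Three-stage DDM. Project D₁…D_5; terminal Gordon value at t=5 with g = 0.011; discount at r = 0.161.
D_1 = 5.1034
D_2 = 6.4150
D_3 = 8.0637
D_4 = 8.7894
D_5 = 9.5804
TV_5 = 9.6858/(0.161−0.011) = 64.5721
P₀ = Σ Dₜ/(1+r)ᵗ + TV_5/(1+r)^5 = 54.2984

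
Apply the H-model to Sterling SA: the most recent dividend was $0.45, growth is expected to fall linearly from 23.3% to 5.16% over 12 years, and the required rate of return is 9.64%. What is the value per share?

$21.50

H-model: P₀ = D₀[(1+g_L) + H(g_S−g_L)]/(r−g_L), with H = 12/2 = 6.
P₀ = 0.45 × [(1+0.0516) + 6×(0.233−0.0516)] / (0.0964−0.0516)
   = 0.45 × 2.1400 / 0.0448 = 21.4955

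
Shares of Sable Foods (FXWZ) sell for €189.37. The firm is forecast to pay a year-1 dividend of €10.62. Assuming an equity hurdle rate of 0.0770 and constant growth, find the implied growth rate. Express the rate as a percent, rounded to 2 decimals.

2.09%

From P₀ = D₁/(r − g), the implied growth is g = r − D₁/P₀.
g = 0.077 − 10.62/189.37 = 0.077 − 0.05608 = 0.02092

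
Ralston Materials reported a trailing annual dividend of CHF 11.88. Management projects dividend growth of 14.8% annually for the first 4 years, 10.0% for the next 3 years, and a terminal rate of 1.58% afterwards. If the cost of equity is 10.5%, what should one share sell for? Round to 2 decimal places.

CHF 248.95

Three-stage DDM. Project D₁…D_7; terminal Gordon value at t=7 with g = 0.0158; discount at r = 0.105.
D_1 = 13.6382
D_2 = 15.6567
D_3 = 17.9739
D_4 = 20.6340
D_5 = 22.6974
D_6 = 24.9672
D_7 = 27.4639
TV_7 = 27.8978/(0.105−0.0158) = 312.7558
P₀ = Σ Dₜ/(1+r)ᵗ + TV_7/(1+r)^7 = 248.9499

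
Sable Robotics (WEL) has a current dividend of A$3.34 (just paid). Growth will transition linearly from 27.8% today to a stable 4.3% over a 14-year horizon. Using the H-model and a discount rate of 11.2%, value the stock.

A$130.11

H-model: P₀ = D₀[(1+g_L) + H(g_S−g_L)]/(r−g_L), with H = 14/2 = 7.
P₀ = 3.34 × [(1+0.043) + 7×(0.278−0.043)] / (0.112−0.043)
   = 3.34 × 2.6880 / 0.069 = 130.1148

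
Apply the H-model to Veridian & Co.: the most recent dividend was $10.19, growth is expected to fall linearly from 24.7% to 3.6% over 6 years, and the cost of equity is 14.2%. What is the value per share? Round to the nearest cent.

H-model: P₀ = D₀[(1+g_L) + H(g_S−g_L)]/(r−g_L), with H = 6/2 = 3.
P₀ = 10.19 × [(1+0.036) + 3×(0.247−0.036)] / (0.142−0.036)
   = 10.19 × 1.6690 / 0.106 = 160.4444

$160.44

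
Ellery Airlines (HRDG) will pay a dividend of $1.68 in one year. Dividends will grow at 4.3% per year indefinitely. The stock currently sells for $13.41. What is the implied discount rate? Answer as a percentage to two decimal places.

16.83%

Rearranging the constant-growth DDM: r = D₁/P₀ + g.
r = 1.6800 / 13.41 + 0.043 = 0.12528 + 0.043 = 0.16828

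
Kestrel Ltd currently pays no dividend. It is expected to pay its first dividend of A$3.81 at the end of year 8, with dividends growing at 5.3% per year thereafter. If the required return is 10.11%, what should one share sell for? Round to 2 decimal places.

Deferred-dividend DDM. At t=7 the remaining stream is a growing perpetuity with first payment D_8 = 3.81.
V_7 = D_8/(r−g) = 3.81/(0.1011−0.053) = 79.2100
P₀ = V_7/(1+r)^7 = 79.2100/(1+0.1011)^7 = 40.3638

A$40.36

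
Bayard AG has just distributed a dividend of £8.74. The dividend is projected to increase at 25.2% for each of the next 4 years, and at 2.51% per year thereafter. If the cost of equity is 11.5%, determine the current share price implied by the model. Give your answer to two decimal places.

£205.53

Two-stage DDM. Project D₁…D_4 at 0.252, terminal growth 0.0251, discount at r = 0.115.
D_1 = 10.9425
D_2 = 13.7000
D_3 = 17.1524
D_4 = 21.4748
Terminal value at t=4: TV = D_5/(r−g) = 22.0138/(0.115−0.0251) = 244.8698
P₀ = 10.9425/(1+0.115)^1 + 13.7000/(1+0.115)^2 + 17.1524/(1+0.115)^3 + 21.4748/(1+0.115)^4 + 244.8698/(1+0.115)^4 = 205.5308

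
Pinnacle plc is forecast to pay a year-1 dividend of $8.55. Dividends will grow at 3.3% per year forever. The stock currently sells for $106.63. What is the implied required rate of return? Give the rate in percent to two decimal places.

Rearranging the constant-growth DDM: r = D₁/P₀ + g.
r = 8.5500 / 106.63 + 0.033 = 0.08018 + 0.033 = 0.11318

11.32%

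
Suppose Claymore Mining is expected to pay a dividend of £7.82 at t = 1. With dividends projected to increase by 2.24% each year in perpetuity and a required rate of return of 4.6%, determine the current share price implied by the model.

Gordon growth model: P₀ = D₁/(r − g), with D₁ = 7.82 given directly.
P₀ = 7.8200 / (0.046 − 0.0224) = 7.8200 / 0.0236 = 331.3559

£331.36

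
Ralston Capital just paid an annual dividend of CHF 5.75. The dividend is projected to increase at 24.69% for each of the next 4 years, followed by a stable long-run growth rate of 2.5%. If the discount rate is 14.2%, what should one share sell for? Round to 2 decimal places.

CHF 100.38

Two-stage DDM. Project D₁…D_4 at 0.2469, terminal growth 0.025, discount at r = 0.142.
D_1 = 7.1697
D_2 = 8.9399
D_3 = 11.1471
D_4 = 13.8993
Terminal value at t=4: TV = D_5/(r−g) = 14.2468/(0.142−0.025) = 121.7678
P₀ = 7.1697/(1+0.142)^1 + 8.9399/(1+0.142)^2 + 11.1471/(1+0.142)^3 + 13.8993/(1+0.142)^4 + 121.7678/(1+0.142)^4 = 100.3822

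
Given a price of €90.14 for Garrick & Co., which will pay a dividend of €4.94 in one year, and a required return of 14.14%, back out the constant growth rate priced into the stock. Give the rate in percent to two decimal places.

From P₀ = D₁/(r − g), the implied growth is g = r − D₁/P₀.
g = 0.1414 − 4.94/90.14 = 0.1414 − 0.05480 = 0.08660

8.66%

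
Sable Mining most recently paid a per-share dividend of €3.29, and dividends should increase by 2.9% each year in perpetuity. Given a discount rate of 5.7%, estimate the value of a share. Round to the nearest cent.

€120.91

Gordon growth model: P₀ = D₁/(r − g). D₁ = 3.29 × (1 + 0.029) = 3.3854.
P₀ = 3.3854 / (0.057 − 0.029) = 3.3854 / 0.028 = 120.9075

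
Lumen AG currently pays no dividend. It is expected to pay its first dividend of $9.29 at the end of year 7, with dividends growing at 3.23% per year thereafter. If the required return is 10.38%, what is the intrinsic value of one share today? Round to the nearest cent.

$71.84

Deferred-dividend DDM. At t=6 the remaining stream is a growing perpetuity with first payment D_7 = 9.29.
V_6 = D_7/(r−g) = 9.29/(0.1038−0.0323) = 129.9301
P₀ = V_6/(1+r)^6 = 129.9301/(1+0.1038)^6 = 71.8402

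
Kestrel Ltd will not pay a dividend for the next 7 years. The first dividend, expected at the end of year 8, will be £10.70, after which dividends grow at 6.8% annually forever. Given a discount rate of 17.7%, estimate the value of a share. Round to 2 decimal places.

£31.37

Deferred-dividend DDM. At t=7 the remaining stream is a growing perpetuity with first payment D_8 = 10.70.
V_7 = D_8/(r−g) = 10.70/(0.177−0.068) = 98.1651
P₀ = V_7/(1+r)^7 = 98.1651/(1+0.177)^7 = 31.3705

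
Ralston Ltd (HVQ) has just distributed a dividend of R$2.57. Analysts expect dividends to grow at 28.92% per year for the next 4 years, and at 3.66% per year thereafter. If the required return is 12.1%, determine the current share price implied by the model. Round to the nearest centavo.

Two-stage DDM. Project D₁…D_4 at 0.2892, terminal growth 0.0366, discount at r = 0.121.
D_1 = 3.3132
D_2 = 4.2714
D_3 = 5.5067
D_4 = 7.0993
Terminal value at t=4: TV = D_5/(r−g) = 7.3591/(0.121−0.0366) = 87.1933
P₀ = 3.3132/(1+0.121)^1 + 4.2714/(1+0.121)^2 + 5.5067/(1+0.121)^3 + 7.0993/(1+0.121)^4 + 87.1933/(1+0.121)^4 = 69.9749

R$69.97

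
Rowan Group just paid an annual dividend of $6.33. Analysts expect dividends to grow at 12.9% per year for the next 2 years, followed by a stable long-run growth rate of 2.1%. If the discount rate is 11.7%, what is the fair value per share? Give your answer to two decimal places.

$81.64

Two-stage DDM. Project D₁…D_2 at 0.129, terminal growth 0.021, discount at r = 0.117.
D_1 = 7.1466
D_2 = 8.0685
Terminal value at t=2: TV = D_3/(r−g) = 8.2379/(0.117−0.021) = 85.8116
P₀ = 7.1466/(1+0.117)^1 + 8.0685/(1+0.117)^2 + 85.8116/(1+0.117)^2 = 81.6412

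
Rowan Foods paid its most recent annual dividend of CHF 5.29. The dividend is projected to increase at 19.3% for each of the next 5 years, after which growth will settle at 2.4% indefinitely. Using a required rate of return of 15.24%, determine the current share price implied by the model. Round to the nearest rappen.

CHF 79.54

Two-stage DDM. Project D₁…D_5 at 0.193, terminal growth 0.024, discount at r = 0.1524.
D_1 = 6.3110
D_2 = 7.5290
D_3 = 8.9821
D_4 = 10.7156
D_5 = 12.7837
Terminal value at t=5: TV = D_6/(r−g) = 13.0905/(0.1524−0.024) = 101.9513
P₀ = 6.3110/(1+0.1524)^1 + 7.5290/(1+0.1524)^2 + 8.9821/(1+0.1524)^3 + 10.7156/(1+0.1524)^4 + 12.7837/(1+0.1524)^5 + 101.9513/(1+0.1524)^5 = 79.5426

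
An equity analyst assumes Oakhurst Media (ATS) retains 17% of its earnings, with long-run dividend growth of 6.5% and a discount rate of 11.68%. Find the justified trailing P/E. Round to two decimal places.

17.06

Payout ratio b = 1 − 0.17 = 0.83.
Justified trailing P/E = b(1+g)/(r−g) = 0.83×(1+0.065)/(0.1168−0.065) = 17.0647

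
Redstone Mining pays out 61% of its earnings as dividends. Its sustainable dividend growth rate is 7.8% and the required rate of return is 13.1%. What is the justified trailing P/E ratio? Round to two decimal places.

Justified trailing P/E = b(1+g)/(r−g) = 0.61×(1+0.078)/(0.131−0.078) = 12.4072

12.41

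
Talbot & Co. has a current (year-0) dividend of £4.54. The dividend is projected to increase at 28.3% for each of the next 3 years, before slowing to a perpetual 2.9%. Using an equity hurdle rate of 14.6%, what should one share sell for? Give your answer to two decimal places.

£73.17

Two-stage DDM. Project D₁…D_3 at 0.283, terminal growth 0.029, discount at r = 0.146.
D_1 = 5.8248
D_2 = 7.4732
D_3 = 9.5882
Terminal value at t=3: TV = D_4/(r−g) = 9.8662/(0.146−0.029) = 84.3267
P₀ = 5.8248/(1+0.146)^1 + 7.4732/(1+0.146)^2 + 9.5882/(1+0.146)^3 + 84.3267/(1+0.146)^3 = 73.1725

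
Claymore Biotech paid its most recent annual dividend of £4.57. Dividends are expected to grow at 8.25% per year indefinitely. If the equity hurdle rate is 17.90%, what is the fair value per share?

Gordon growth model: P₀ = D₁/(r − g). D₁ = 4.57 × (1 + 0.0825) = 4.9470.
P₀ = 4.9470 / (0.179 − 0.0825) = 4.9470 / 0.0965 = 51.2645

£51.26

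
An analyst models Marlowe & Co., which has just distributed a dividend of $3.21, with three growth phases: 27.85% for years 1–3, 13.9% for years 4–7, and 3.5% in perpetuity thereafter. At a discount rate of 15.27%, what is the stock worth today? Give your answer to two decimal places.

Three-stage DDM. Project D₁…D_7; terminal Gordon value at t=7 with g = 0.035; discount at r = 0.1527.
D_1 = 4.1040
D_2 = 5.2469
D_3 = 6.7082
D_4 = 7.6407
D_5 = 8.7027
D_6 = 9.9124
D_7 = 11.2902
TV_7 = 11.6854/(0.1527−0.035) = 99.2810
P₀ = Σ Dₜ/(1+r)ᵗ + TV_7/(1+r)^7 = 65.6097

$65.61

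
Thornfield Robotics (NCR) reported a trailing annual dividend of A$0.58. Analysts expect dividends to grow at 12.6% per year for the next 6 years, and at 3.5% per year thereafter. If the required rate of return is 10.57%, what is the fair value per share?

A$13.18

Two-stage DDM. Project D₁…D_6 at 0.126, terminal growth 0.035, discount at r = 0.1057.
D_1 = 0.6531
D_2 = 0.7354
D_3 = 0.8280
D_4 = 0.9324
D_5 = 1.0498
D_6 = 1.1821
Terminal value at t=6: TV = D_7/(r−g) = 1.2235/(0.1057−0.035) = 17.3053
P₀ = 0.6531/(1+0.1057)^1 + 0.7354/(1+0.1057)^2 + 0.8280/(1+0.1057)^3 + 0.9324/(1+0.1057)^4 + 1.0498/(1+0.1057)^5 + 1.1821/(1+0.1057)^6 + 17.3053/(1+0.1057)^6 = 13.1807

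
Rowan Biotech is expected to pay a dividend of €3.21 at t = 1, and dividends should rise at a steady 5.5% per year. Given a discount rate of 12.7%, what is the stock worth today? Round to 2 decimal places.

€44.58

Gordon growth model: P₀ = D₁/(r − g), with D₁ = 3.21 given directly.
P₀ = 3.2100 / (0.127 − 0.055) = 3.2100 / 0.072 = 44.5833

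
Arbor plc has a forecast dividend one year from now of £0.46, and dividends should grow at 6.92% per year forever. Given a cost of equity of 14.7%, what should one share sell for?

Gordon growth model: P₀ = D₁/(r − g), with D₁ = 0.46 given directly.
P₀ = 0.4600 / (0.147 − 0.0692) = 0.4600 / 0.0778 = 5.9126

£5.91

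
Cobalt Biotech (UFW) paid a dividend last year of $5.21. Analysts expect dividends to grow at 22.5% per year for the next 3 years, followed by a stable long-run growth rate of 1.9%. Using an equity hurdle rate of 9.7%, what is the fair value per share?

$114.35

Two-stage DDM. Project D₁…D_3 at 0.225, terminal growth 0.019, discount at r = 0.097.
D_1 = 6.3822
D_2 = 7.8183
D_3 = 9.5774
Terminal value at t=3: TV = D_4/(r−g) = 9.7593/(0.097−0.019) = 125.1197
P₀ = 6.3822/(1+0.097)^1 + 7.8183/(1+0.097)^2 + 9.5774/(1+0.097)^3 + 125.1197/(1+0.097)^3 = 114.3471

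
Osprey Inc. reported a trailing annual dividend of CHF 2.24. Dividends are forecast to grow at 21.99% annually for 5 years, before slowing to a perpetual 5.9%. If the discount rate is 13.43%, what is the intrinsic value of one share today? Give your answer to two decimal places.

CHF 59.33

Two-stage DDM. Project D₁…D_5 at 0.2199, terminal growth 0.059, discount at r = 0.1343.
D_1 = 2.7326
D_2 = 3.3335
D_3 = 4.0665
D_4 = 4.9607
D_5 = 6.0516
Terminal value at t=5: TV = D_6/(r−g) = 6.4086/(0.1343−0.059) = 85.1080
P₀ = 2.7326/(1+0.1343)^1 + 3.3335/(1+0.1343)^2 + 4.0665/(1+0.1343)^3 + 4.9607/(1+0.1343)^4 + 6.0516/(1+0.1343)^5 + 85.1080/(1+0.1343)^5 = 59.3299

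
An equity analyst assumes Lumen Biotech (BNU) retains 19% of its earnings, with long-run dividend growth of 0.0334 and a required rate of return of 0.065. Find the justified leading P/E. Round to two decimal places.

Payout ratio b = 1 − 0.19 = 0.81.
Justified leading P/E = b/(r−g) = 0.81/(0.065−0.0334) = 25.6329

25.63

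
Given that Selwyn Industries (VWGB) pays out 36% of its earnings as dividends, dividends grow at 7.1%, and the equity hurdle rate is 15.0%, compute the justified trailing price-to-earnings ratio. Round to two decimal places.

Justified trailing P/E = b(1+g)/(r−g) = 0.36×(1+0.071)/(0.15−0.071) = 4.8805

4.88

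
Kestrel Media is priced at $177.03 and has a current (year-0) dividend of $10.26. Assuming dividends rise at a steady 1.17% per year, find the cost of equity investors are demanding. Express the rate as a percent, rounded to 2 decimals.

Rearranging the constant-growth DDM: r = D₁/P₀ + g.
D₁ = 10.26 × (1 + 0.0117) = 10.3800.
r = 10.3800 / 177.03 + 0.0117 = 0.05863 + 0.0117 = 0.07033

7.03%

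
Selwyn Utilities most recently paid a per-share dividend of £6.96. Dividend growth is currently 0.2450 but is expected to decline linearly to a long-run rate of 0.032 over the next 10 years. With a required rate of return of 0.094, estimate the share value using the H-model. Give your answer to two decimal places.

£235.41

H-model: P₀ = D₀[(1+g_L) + H(g_S−g_L)]/(r−g_L), with H = 10/2 = 5.
P₀ = 6.96 × [(1+0.032) + 5×(0.245−0.032)] / (0.094−0.032)
   = 6.96 × 2.0970 / 0.062 = 235.4052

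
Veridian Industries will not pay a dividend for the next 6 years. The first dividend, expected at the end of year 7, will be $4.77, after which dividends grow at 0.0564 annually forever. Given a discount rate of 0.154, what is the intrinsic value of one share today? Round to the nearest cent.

Deferred-dividend DDM. At t=6 the remaining stream is a growing perpetuity with first payment D_7 = 4.77.
V_6 = D_7/(r−g) = 4.77/(0.154−0.0564) = 48.8730
P₀ = V_6/(1+r)^6 = 48.8730/(1+0.154)^6 = 20.6935

$20.69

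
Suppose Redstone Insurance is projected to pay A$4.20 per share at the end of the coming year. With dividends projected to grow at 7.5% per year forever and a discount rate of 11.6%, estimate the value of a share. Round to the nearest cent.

A$102.44

Gordon growth model: P₀ = D₁/(r − g), with D₁ = 4.20 given directly.
P₀ = 4.2000 / (0.116 − 0.075) = 4.2000 / 0.041 = 102.4390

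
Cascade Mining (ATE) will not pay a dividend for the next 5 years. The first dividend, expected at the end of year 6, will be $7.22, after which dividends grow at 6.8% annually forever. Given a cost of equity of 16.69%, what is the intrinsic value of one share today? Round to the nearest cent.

$33.74

Deferred-dividend DDM. At t=5 the remaining stream is a growing perpetuity with first payment D_6 = 7.22.
V_5 = D_6/(r−g) = 7.22/(0.1669−0.068) = 73.0030
P₀ = V_5/(1+r)^5 = 73.0030/(1+0.1669)^5 = 33.7421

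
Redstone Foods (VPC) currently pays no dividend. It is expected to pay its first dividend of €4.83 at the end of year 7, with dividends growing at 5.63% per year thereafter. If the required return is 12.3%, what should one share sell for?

€36.10

Deferred-dividend DDM. At t=6 the remaining stream is a growing perpetuity with first payment D_7 = 4.83.
V_6 = D_7/(r−g) = 4.83/(0.123−0.0563) = 72.4138
P₀ = V_6/(1+r)^6 = 72.4138/(1+0.123)^6 = 36.1030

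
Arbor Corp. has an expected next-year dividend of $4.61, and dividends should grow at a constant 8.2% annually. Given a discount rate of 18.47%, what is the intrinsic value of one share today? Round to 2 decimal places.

Gordon growth model: P₀ = D₁/(r − g), with D₁ = 4.61 given directly.
P₀ = 4.6100 / (0.1847 − 0.082) = 4.6100 / 0.1027 = 44.8880

$44.89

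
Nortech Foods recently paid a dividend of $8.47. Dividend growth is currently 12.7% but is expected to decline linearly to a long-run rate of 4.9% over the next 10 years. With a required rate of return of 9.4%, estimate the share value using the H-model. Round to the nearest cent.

$270.85

H-model: P₀ = D₀[(1+g_L) + H(g_S−g_L)]/(r−g_L), with H = 10/2 = 5.
P₀ = 8.47 × [(1+0.049) + 5×(0.127−0.049)] / (0.094−0.049)
   = 8.47 × 1.4390 / 0.045 = 270.8518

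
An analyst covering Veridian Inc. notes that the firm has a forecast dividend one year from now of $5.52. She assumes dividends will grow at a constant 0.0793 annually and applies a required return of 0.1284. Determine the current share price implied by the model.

$112.42

Gordon growth model: P₀ = D₁/(r − g), with D₁ = 5.52 given directly.
P₀ = 5.5200 / (0.1284 − 0.0793) = 5.5200 / 0.0491 = 112.4236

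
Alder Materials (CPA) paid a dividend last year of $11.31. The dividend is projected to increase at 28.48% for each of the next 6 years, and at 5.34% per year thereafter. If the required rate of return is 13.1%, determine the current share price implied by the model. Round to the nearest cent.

Two-stage DDM. Project D₁…D_6 at 0.2848, terminal growth 0.0534, discount at r = 0.131.
D_1 = 14.5311
D_2 = 18.6695
D_3 = 23.9866
D_4 = 30.8180
D_5 = 39.5950
D_6 = 50.8716
Terminal value at t=6: TV = D_7/(r−g) = 53.5882/(0.131−0.0534) = 690.5695
P₀ = 14.5311/(1+0.131)^1 + 18.6695/(1+0.131)^2 + 23.9866/(1+0.131)^3 + 30.8180/(1+0.131)^4 + 39.5950/(1+0.131)^5 + 50.8716/(1+0.131)^6 + 690.5695/(1+0.131)^6 = 438.4961

$438.50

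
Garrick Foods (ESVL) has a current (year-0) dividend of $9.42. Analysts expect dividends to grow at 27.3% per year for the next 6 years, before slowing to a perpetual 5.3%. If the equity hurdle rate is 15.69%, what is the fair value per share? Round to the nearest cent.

Two-stage DDM. Project D₁…D_6 at 0.273, terminal growth 0.053, discount at r = 0.1569.
D_1 = 11.9917
D_2 = 15.2654
D_3 = 19.4328
D_4 = 24.7380
D_5 = 31.4915
D_6 = 40.0886
Terminal value at t=6: TV = D_7/(r−g) = 42.2133/(0.1569−0.053) = 406.2881
P₀ = 11.9917/(1+0.1569)^1 + 15.2654/(1+0.1569)^2 + 19.4328/(1+0.1569)^3 + 24.7380/(1+0.1569)^4 + 31.4915/(1+0.1569)^5 + 40.0886/(1+0.1569)^6 + 406.2881/(1+0.1569)^6 = 249.5034

$249.50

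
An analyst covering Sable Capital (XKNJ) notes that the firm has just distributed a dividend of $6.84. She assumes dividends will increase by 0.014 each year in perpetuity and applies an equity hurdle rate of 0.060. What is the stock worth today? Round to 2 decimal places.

Gordon growth model: P₀ = D₁/(r − g). D₁ = 6.84 × (1 + 0.014) = 6.9358.
P₀ = 6.9358 / (0.06 − 0.014) = 6.9358 / 0.046 = 150.7774

$150.78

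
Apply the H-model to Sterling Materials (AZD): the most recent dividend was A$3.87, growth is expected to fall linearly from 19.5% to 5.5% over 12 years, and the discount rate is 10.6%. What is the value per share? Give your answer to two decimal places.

H-model: P₀ = D₀[(1+g_L) + H(g_S−g_L)]/(r−g_L), with H = 12/2 = 6.
P₀ = 3.87 × [(1+0.055) + 6×(0.195−0.055)] / (0.106−0.055)
   = 3.87 × 1.8950 / 0.051 = 143.7971

A$143.80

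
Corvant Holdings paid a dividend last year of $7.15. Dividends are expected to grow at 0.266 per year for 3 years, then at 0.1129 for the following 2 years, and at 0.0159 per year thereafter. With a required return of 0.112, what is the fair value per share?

$160.80

Three-stage DDM. Project D₁…D_5; terminal Gordon value at t=5 with g = 0.0159; discount at r = 0.112.
D_1 = 9.0519
D_2 = 11.4597
D_3 = 14.5080
D_4 = 16.1459
D_5 = 17.9688
TV_5 = 18.2545/(0.112−0.0159) = 189.9534
P₀ = Σ Dₜ/(1+r)ᵗ + TV_5/(1+r)^5 = 160.8043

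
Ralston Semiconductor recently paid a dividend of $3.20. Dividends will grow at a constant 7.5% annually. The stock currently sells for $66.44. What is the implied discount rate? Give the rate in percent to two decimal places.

12.68%

Rearranging the constant-growth DDM: r = D₁/P₀ + g.
D₁ = 3.20 × (1 + 0.075) = 3.4400.
r = 3.4400 / 66.44 + 0.075 = 0.05178 + 0.075 = 0.12678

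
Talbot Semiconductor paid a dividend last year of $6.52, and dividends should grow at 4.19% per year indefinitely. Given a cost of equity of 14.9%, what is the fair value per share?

Gordon growth model: P₀ = D₁/(r − g). D₁ = 6.52 × (1 + 0.0419) = 6.7932.
P₀ = 6.7932 / (0.149 − 0.0419) = 6.7932 / 0.1071 = 63.4285

$63.43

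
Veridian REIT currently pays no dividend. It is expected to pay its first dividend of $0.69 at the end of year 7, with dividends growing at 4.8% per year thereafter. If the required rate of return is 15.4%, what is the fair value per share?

Deferred-dividend DDM. At t=6 the remaining stream is a growing perpetuity with first payment D_7 = 0.69.
V_6 = D_7/(r−g) = 0.69/(0.154−0.048) = 6.5094
P₀ = V_6/(1+r)^6 = 6.5094/(1+0.154)^6 = 2.7562

$2.76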